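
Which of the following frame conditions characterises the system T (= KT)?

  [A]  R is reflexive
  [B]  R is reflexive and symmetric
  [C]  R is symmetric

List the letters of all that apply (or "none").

A

(A) T (= KT) is sound and complete for exactly this class.
(B) this class determines B (= KTB), not T (= KT).
(C) this class determines KB, not T (= KT).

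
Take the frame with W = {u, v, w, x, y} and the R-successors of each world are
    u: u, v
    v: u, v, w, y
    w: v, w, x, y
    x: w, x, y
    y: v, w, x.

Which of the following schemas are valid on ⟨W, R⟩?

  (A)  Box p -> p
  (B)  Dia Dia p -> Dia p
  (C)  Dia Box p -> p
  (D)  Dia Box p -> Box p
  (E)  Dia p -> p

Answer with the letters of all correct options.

R is not reflexive: not y R y.
R is symmetric: every R-edge is matched by its reverse.
R is not transitive: u R v and v R w but not u R w.
R is not euclidean: v R u and v R w but not u R w.
R is not a subset of the identity: u R v with u ≠ v.
(A) Box p -> p (axiom T) characterises the reflexive frames. R is not reflexive — not valid.
(B) the dual of axiom 4: valid iff R is transitive. R is not transitive — not valid.
(C) the dual of axiom B: valid iff R is symmetric. R is symmetric — valid.
(D) Dia Box p -> Box p is the dual of axiom 5; it is valid on a frame exactly when R is euclidean. R is not euclidean, so not valid.
(E) Dia p -> p (the converse of T) corresponds to R being a subset of the identity. Here R ⊄ identity, so not valid.

C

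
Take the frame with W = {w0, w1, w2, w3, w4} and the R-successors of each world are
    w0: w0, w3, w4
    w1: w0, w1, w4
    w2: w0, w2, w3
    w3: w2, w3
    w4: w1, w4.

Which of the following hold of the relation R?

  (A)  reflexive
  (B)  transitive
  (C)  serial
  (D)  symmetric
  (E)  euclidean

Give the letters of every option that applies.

(A) reflexive: each world relates to itself.
(B) not transitive: w0 R w3 and w3 R w2 but not w0 R w2.
(C) serial: every world has an R-successor.
(D) not symmetric: w0 R w3 but not w3 R w0.
(E) not euclidean: w0 R w3 and w0 R w0 but not w3 R w0.

A, C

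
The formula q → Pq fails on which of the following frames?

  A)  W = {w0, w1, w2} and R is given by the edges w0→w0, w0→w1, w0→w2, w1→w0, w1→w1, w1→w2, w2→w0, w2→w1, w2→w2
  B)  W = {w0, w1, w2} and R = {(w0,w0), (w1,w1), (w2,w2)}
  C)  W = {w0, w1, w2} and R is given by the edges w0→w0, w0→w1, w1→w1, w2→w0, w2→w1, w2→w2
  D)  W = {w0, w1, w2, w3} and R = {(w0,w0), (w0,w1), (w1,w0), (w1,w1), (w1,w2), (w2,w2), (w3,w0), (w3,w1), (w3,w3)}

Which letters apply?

The schema q → Pq is the dual of axiom T; it is valid on a frame iff R is reflexive.
(A) R is reflexive (each world relates to itself), so the schema is valid here.
(B) R is reflexive (each world relates to itself), so the schema is valid here.
(C) R is reflexive (each world relates to itself), so the schema is valid here.
(D) R is reflexive (each world relates to itself), so the schema is valid here.

none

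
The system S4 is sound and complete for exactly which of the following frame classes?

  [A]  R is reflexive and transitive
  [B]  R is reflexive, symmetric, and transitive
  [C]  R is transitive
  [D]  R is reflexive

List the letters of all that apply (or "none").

A

(A) S4 is sound and complete for exactly this class.
(B) this class determines S5, not S4.
(C) this class determines K4, not S4.
(D) this class determines T (= KT), not S4.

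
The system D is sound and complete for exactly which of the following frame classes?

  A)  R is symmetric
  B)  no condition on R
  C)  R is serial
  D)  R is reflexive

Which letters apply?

C

(A) this class determines KB, not D.
(B) this class determines K, not D.
(C) D is sound and complete for exactly this class.
(D) this class determines T (= KT), not D.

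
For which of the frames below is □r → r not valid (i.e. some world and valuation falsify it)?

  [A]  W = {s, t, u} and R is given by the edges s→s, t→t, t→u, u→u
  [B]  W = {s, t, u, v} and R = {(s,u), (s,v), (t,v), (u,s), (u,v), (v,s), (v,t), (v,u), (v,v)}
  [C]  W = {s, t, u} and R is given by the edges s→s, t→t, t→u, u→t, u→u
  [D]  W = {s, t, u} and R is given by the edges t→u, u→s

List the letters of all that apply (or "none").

The schema □r → r is axiom T; it is valid on a frame iff R is reflexive.
(A) R is reflexive (each world relates to itself), so the schema is valid here.
(B) R is not reflexive (not s R s), so the schema fails here.
(C) R is reflexive (each world relates to itself), so the schema is valid here.
(D) R is not reflexive (not s R s), so the schema fails here.

B, D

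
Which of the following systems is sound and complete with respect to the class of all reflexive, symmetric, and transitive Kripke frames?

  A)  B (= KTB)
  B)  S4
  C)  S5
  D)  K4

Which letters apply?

(A) B (= KTB) is determined by the class of reflexive and symmetric frames.
(B) S4 is determined by the class of reflexive and transitive frames.
(C) S5 is determined by exactly this class.
(D) K4 is determined by the class of transitive frames.

C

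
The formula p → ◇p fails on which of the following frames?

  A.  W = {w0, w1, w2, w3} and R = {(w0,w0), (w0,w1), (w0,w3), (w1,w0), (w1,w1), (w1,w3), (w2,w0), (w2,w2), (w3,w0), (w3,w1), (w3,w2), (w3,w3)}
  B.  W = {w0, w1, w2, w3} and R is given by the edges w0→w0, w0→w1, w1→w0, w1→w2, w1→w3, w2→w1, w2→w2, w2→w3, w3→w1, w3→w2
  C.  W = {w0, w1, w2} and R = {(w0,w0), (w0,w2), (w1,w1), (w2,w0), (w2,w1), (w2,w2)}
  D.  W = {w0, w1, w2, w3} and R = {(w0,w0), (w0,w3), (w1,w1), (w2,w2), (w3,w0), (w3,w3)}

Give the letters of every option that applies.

The schema p → ◇p is the dual of axiom T; it is valid on a frame iff R is reflexive.
(A) R is reflexive (each world relates to itself), so the schema is valid here.
(B) R is not reflexive (not w1 R w1), so the schema fails here.
(C) R is reflexive (each world relates to itself), so the schema is valid here.
(D) R is reflexive (each world relates to itself), so the schema is valid here.

B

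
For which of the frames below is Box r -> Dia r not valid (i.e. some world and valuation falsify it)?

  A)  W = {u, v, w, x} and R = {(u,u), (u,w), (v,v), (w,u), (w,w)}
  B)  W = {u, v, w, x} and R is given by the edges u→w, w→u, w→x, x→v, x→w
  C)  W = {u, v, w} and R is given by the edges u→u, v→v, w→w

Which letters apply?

The schema Box r -> Dia r is axiom D; it is valid on a frame iff R is serial.
(A) R is not serial (x has no R-successor), so the schema fails here.
(B) R is not serial (v has no R-successor), so the schema fails here.
(C) R is serial (every world has an R-successor), so the schema is valid here.

A, B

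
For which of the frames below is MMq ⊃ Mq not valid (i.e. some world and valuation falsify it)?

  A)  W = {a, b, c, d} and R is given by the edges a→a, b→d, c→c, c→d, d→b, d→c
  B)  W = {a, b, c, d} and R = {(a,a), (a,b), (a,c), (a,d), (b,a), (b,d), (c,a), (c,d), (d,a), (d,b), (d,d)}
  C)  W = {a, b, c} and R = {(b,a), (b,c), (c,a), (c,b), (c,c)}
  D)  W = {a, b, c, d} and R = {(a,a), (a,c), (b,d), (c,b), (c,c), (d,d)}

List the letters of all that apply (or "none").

A, B, C, D

The schema MMq ⊃ Mq is the dual of axiom 4; it is valid on a frame iff R is transitive.
(A) R is not transitive (b R d and d R b but not b R b), so the schema fails here.
(B) R is not transitive (b R a and a R b but not b R b), so the schema fails here.
(C) R is not transitive (b R c and c R b but not b R b), so the schema fails here.
(D) R is not transitive (a R c and c R b but not a R b), so the schema fails here.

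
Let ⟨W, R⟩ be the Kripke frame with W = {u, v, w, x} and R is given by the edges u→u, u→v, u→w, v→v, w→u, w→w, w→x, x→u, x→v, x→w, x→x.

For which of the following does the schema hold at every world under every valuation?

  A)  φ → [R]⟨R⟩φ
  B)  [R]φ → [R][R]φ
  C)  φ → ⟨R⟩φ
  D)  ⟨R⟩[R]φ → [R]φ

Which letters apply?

R is reflexive: each world relates to itself.
R is not symmetric: u R v but not v R u.
R is not transitive: u R w and w R x but not u R x.
R is not euclidean: u R v and u R u but not v R u.
(A) φ → [R]⟨R⟩φ is axiom B, which corresponds to symmetry. R is not symmetric — not valid.
(B) [R]φ → [R][R]φ (axiom 4) characterises the transitive frames. R is not transitive — not valid.
(C) φ → ⟨R⟩φ is the dual of axiom T, which corresponds to reflexivity. R is reflexive — valid.
(D) ⟨R⟩[R]φ → [R]φ is the dual of axiom 5, which corresponds to the euclidean property. R is not euclidean — not valid.

C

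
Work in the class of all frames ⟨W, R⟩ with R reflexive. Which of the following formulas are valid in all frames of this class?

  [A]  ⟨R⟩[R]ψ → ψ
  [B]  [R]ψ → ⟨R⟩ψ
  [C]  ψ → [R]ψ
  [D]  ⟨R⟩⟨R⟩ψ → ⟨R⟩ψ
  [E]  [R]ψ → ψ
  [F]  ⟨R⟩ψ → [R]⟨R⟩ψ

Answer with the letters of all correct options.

B, E

A reflexive relation is serial.
(A) ⟨R⟩[R]ψ → ψ is the dual of axiom B; it is valid on a frame exactly when R is symmetric. Such an R need not be symmetric, so not valid.
(B) [R]ψ → ⟨R⟩ψ (axiom D) characterises the serial frames. Every such R is serial — valid.
(C) ψ → [R]ψ (equivalent to ◇p→p) corresponds to R being a subset of the identity. Such an R need not be a subset of the identity, so not valid.
(D) ⟨R⟩⟨R⟩ψ → ⟨R⟩ψ is the dual of axiom 4; it is valid on a frame exactly when R is transitive. Such an R need not be transitive, so not valid.
(E) axiom T: valid iff R is reflexive. Every such R is reflexive — valid.
(F) axiom 5: valid iff R is euclidean. Such an R need not be euclidean — not valid.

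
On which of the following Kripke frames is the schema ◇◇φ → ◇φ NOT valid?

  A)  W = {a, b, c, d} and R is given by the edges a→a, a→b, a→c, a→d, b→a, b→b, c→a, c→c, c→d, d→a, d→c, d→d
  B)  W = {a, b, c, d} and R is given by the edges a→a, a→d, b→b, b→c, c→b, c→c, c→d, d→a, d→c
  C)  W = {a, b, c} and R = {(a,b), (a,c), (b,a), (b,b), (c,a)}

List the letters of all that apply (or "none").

The schema ◇◇φ → ◇φ is the dual of axiom 4; it is valid on a frame iff R is transitive.
(A) R is not transitive (b R a and a R c but not b R c), so the schema fails here.
(B) R is not transitive (a R d and d R c but not a R c), so the schema fails here.
(C) R is not transitive (a R b and b R a but not a R a), so the schema fails here.

A, B, C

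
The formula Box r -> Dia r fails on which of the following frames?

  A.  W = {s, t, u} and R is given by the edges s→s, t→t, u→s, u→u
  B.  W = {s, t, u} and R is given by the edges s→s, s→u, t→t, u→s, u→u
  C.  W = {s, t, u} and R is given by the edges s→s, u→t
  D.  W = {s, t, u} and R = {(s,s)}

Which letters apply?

The schema Box r -> Dia r is axiom D; it is valid on a frame iff R is serial.
(A) R is serial (every world has an R-successor), so the schema is valid here.
(B) R is serial (every world has an R-successor), so the schema is valid here.
(C) R is not serial (t has no R-successor), so the schema fails here.
(D) R is not serial (t has no R-successor), so the schema fails here.

C, D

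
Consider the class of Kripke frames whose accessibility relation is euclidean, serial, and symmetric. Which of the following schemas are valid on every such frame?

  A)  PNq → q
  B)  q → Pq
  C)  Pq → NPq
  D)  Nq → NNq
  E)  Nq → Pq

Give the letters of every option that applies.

A, B, C, D, E

Serial, symmetric and euclidean together give transitive (from symmetry + euclidean) and then reflexive; the relation is an equivalence.
(A) PNq → q is the dual of axiom B, which corresponds to symmetry. Every such R is symmetric — valid.
(B) q → Pq (the dual of axiom T) characterises the reflexive frames. Every such R is reflexive — valid.
(C) axiom 5: valid iff R is euclidean. Every such R is euclidean — valid.
(D) Nq → NNq (axiom 4) characterises the transitive frames. Every such R is transitive — valid.
(E) axiom D: valid iff R is serial. Every such R is serial — valid.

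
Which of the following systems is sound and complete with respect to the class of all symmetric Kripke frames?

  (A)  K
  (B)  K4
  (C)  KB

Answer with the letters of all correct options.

C

(A) K is determined by the class of arbitrary frames.
(B) K4 is determined by the class of transitive frames.
(C) KB is determined by exactly this class.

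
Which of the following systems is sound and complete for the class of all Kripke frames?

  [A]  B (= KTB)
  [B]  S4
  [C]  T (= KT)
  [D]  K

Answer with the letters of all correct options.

D

(A) B (= KTB) is determined by the class of reflexive and symmetric frames.
(B) S4 is determined by the class of reflexive and transitive frames.
(C) T (= KT) is determined by the class of reflexive frames.
(D) K is determined by exactly this class.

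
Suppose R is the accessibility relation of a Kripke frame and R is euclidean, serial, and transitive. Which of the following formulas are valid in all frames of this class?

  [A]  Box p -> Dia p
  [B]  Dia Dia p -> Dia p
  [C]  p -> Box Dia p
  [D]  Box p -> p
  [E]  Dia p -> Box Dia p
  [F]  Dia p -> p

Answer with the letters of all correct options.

A, B, E

(A) Box p -> Dia p is axiom D; it is valid on a frame exactly when R is serial. Every such R is serial, so valid.
(B) Dia Dia p -> Dia p (the dual of axiom 4) characterises the transitive frames. Every such R is transitive — valid.
(C) p -> Box Dia p is axiom B, which corresponds to symmetry. Such an R need not be symmetric — not valid.
(D) Box p -> p is axiom T, which corresponds to reflexivity. Such an R need not be reflexive — not valid.
(E) axiom 5: valid iff R is euclidean. Every such R is euclidean — valid.
(F) Dia p -> p is valid only on frames where every R-edge is a self-loop. Such an R need not be a subset of the identity — not valid.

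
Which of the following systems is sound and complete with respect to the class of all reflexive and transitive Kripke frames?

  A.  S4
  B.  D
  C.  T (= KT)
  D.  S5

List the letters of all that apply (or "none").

(A) S4 is determined by exactly this class.
(B) D is determined by the class of serial frames.
(C) T (= KT) is determined by the class of reflexive frames.
(D) S5 is determined by the class of reflexive, symmetric, and transitive frames.

A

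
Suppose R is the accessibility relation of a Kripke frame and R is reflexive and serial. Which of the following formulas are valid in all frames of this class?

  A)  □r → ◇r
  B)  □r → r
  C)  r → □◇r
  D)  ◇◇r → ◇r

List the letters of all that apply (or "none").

(A) □r → ◇r is axiom D, which corresponds to seriality. Every such R is serial — valid.
(B) axiom T: valid iff R is reflexive. Every such R is reflexive — valid.
(C) axiom B: valid iff R is symmetric. Such an R need not be symmetric — not valid.
(D) ◇◇r → ◇r is the dual of axiom 4, which corresponds to transitivity. Such an R need not be transitive — not valid.

A, B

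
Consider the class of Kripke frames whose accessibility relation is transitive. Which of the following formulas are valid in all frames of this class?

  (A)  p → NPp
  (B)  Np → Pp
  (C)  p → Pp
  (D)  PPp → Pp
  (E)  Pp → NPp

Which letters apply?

(A) p → NPp is axiom B, which corresponds to symmetry. Such an R need not be symmetric — not valid.
(B) Np → Pp (axiom D) characterises the serial frames. Such an R need not be serial — not valid.
(C) p → Pp is the dual of axiom T; it is valid on a frame exactly when R is reflexive. Such an R need not be reflexive, so not valid.
(D) PPp → Pp is the dual of axiom 4; it is valid on a frame exactly when R is transitive. Every such R is transitive, so valid.
(E) axiom 5: valid iff R is euclidean. Such an R need not be euclidean — not valid.

D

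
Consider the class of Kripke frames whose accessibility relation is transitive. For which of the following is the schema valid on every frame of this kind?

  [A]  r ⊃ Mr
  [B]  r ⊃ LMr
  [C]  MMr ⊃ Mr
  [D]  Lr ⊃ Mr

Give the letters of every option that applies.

C

(A) r ⊃ Mr (the dual of axiom T) characterises the reflexive frames. Such an R need not be reflexive — not valid.
(B) r ⊃ LMr (axiom B) characterises the symmetric frames. Such an R need not be symmetric — not valid.
(C) MMr ⊃ Mr is the dual of axiom 4; it is valid on a frame exactly when R is transitive. Every such R is transitive, so valid.
(D) Lr ⊃ Mr is axiom D, which corresponds to seriality. Such an R need not be serial — not valid.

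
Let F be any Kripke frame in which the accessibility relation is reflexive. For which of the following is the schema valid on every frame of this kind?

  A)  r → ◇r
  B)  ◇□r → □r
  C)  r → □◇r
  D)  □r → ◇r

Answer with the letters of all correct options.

A, D

A reflexive relation is serial.
(A) r → ◇r (the dual of axiom T) characterises the reflexive frames. Every such R is reflexive — valid.
(B) ◇□r → □r is the dual of axiom 5; it is valid on a frame exactly when R is euclidean. Such an R need not be euclidean, so not valid.
(C) axiom B: valid iff R is symmetric. Such an R need not be symmetric — not valid.
(D) □r → ◇r (axiom D) characterises the serial frames. Every such R is serial — valid.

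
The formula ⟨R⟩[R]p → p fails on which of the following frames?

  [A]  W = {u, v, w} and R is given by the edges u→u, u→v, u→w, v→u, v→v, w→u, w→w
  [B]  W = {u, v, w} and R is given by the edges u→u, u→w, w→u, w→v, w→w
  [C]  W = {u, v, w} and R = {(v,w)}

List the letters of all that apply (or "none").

The schema ⟨R⟩[R]p → p is the dual of axiom B; it is valid on a frame iff R is symmetric.
(A) R is symmetric (every R-edge is matched by its reverse), so the schema is valid here.
(B) R is not symmetric (w R v but not v R w), so the schema fails here.
(C) R is not symmetric (v R w but not w R v), so the schema fails here.

B, C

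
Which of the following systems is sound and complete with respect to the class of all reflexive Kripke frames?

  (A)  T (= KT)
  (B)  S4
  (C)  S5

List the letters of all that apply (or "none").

(A) T (= KT) is determined by exactly this class.
(B) S4 is determined by the class of reflexive and transitive frames.
(C) S5 is determined by the class of reflexive, symmetric, and transitive frames.

A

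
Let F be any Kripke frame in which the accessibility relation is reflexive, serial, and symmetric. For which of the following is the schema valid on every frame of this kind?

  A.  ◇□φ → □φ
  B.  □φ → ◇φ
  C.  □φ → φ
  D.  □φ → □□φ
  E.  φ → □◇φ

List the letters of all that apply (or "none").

B, C, E

(A) ◇□φ → □φ is the dual of axiom 5; it is valid on a frame exactly when R is euclidean. Such an R need not be euclidean, so not valid.
(B) □φ → ◇φ is axiom D, which corresponds to seriality. Every such R is serial — valid.
(C) □φ → φ is axiom T; it is valid on a frame exactly when R is reflexive. Every such R is reflexive, so valid.
(D) □φ → □□φ (axiom 4) characterises the transitive frames. Such an R need not be transitive — not valid.
(E) φ → □◇φ is axiom B, which corresponds to symmetry. Every such R is symmetric — valid.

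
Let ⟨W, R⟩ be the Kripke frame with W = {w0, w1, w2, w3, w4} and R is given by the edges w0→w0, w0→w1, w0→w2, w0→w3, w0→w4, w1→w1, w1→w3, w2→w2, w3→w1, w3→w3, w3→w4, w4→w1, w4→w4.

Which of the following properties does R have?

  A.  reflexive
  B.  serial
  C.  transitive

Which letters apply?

(A) reflexive: each world relates to itself.
(B) serial: every world has an R-successor.
(C) not transitive: w1 R w3 and w3 R w4 but not w1 R w4.

A, B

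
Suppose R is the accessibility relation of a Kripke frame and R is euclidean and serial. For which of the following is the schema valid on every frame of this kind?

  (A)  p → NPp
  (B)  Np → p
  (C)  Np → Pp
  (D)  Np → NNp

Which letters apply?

C

(A) p → NPp is axiom B, which corresponds to symmetry. Such an R need not be symmetric — not valid.
(B) axiom T: valid iff R is reflexive. Such an R need not be reflexive — not valid.
(C) Np → Pp is axiom D, which corresponds to seriality. Every such R is serial — valid.
(D) Np → NNp is axiom 4; it is valid on a frame exactly when R is transitive. Such an R need not be transitive, so not valid.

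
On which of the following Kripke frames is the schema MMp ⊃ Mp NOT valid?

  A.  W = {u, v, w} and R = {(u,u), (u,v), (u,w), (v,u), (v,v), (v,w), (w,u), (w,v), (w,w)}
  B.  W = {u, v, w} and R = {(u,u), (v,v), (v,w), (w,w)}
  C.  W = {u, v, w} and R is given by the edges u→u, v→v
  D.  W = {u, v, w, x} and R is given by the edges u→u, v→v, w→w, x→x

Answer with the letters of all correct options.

The schema MMp ⊃ Mp is the dual of axiom 4; it is valid on a frame iff R is transitive.
(A) R is transitive (R is closed under composition), so the schema is valid here.
(B) R is transitive (R is closed under composition), so the schema is valid here.
(C) R is transitive (R is closed under composition), so the schema is valid here.
(D) R is transitive (R is closed under composition), so the schema is valid here.

none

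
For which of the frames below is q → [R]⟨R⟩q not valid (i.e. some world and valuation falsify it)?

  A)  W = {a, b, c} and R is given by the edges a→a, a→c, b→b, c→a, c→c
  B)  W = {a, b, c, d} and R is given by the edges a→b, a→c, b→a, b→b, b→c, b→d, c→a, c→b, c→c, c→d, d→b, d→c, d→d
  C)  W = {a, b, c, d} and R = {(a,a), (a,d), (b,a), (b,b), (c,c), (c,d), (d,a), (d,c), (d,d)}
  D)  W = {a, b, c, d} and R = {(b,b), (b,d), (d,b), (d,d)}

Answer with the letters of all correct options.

C

The schema q → [R]⟨R⟩q is axiom B; it is valid on a frame iff R is symmetric.
(A) R is symmetric (every R-edge is matched by its reverse), so the schema is valid here.
(B) R is symmetric (every R-edge is matched by its reverse), so the schema is valid here.
(C) R is not symmetric (b R a but not a R b), so the schema fails here.
(D) R is symmetric (every R-edge is matched by its reverse), so the schema is valid here.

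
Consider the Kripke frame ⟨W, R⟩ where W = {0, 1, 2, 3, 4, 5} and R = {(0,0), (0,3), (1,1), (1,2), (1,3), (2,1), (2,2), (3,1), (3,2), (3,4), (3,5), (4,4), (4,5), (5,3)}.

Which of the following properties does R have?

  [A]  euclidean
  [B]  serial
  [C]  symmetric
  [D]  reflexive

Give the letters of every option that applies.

B

(A) not euclidean: 0 R 3 and 0 R 0 but not 3 R 0.
(B) serial: every world has an R-successor.
(C) not symmetric: 0 R 3 but not 3 R 0.
(D) not reflexive: not 3 R 3.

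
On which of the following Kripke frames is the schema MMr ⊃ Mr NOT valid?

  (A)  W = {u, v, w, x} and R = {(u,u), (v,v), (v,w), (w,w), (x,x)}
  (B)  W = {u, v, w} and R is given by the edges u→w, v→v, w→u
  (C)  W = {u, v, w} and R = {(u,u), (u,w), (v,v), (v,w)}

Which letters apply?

The schema MMr ⊃ Mr is the dual of axiom 4; it is valid on a frame iff R is transitive.
(A) R is transitive (R is closed under composition), so the schema is valid here.
(B) R is not transitive (u R w and w R u but not u R u), so the schema fails here.
(C) R is transitive (R is closed under composition), so the schema is valid here.

B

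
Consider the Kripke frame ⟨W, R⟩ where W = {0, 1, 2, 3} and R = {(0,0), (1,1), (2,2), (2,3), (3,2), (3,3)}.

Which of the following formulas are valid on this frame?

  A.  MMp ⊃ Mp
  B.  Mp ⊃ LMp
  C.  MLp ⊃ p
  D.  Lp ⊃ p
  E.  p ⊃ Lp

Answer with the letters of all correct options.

R is reflexive: each world relates to itself.
R is symmetric: every R-edge is matched by its reverse.
R is transitive: R is closed under composition.
R is euclidean: any two R-successors of the same world are R-related.
R is not a subset of the identity: 2 R 3 with 2 ≠ 3.
(A) MMp ⊃ Mp is the dual of axiom 4, which corresponds to transitivity. R is transitive — valid.
(B) Mp ⊃ LMp (axiom 5) characterises the euclidean frames. R is euclidean — valid.
(C) MLp ⊃ p (the dual of axiom B) characterises the symmetric frames. R is symmetric — valid.
(D) Lp ⊃ p is axiom T; it is valid on a frame exactly when R is reflexive. R is reflexive, so valid.
(E) p ⊃ Lp is valid only on frames where every R-edge is a self-loop. Here R ⊄ identity — not valid.

A, B, C, D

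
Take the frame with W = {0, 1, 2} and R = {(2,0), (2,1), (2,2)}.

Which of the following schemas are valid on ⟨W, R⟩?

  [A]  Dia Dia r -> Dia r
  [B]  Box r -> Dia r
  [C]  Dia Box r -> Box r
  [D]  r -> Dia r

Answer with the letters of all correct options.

R is not reflexive: not 0 R 0.
R is transitive: R is closed under composition.
R is not euclidean: 2 R 0 and 2 R 1 but not 0 R 1.
R is not serial: 0 has no R-successor.
(A) Dia Dia r -> Dia r is the dual of axiom 4, which corresponds to transitivity. R is transitive — valid.
(B) axiom D: valid iff R is serial. R is not serial — not valid.
(C) Dia Box r -> Box r is the dual of axiom 5; it is valid on a frame exactly when R is euclidean. R is not euclidean, so not valid.
(D) r -> Dia r (the dual of axiom T) characterises the reflexive frames. R is not reflexive — not valid.

A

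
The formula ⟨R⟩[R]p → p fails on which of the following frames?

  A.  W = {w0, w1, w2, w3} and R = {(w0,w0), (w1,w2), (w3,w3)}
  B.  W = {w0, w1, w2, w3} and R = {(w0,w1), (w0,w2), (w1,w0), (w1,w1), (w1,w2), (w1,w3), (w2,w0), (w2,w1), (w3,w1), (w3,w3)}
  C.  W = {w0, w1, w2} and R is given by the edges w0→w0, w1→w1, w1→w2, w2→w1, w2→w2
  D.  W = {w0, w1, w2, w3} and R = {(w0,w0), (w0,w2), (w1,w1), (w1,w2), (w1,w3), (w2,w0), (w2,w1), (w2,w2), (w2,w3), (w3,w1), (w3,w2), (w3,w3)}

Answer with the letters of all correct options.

The schema ⟨R⟩[R]p → p is the dual of axiom B; it is valid on a frame iff R is symmetric.
(A) R is not symmetric (w1 R w2 but not w2 R w1), so the schema fails here.
(B) R is symmetric (every R-edge is matched by its reverse), so the schema is valid here.
(C) R is symmetric (every R-edge is matched by its reverse), so the schema is valid here.
(D) R is symmetric (every R-edge is matched by its reverse), so the schema is valid here.

A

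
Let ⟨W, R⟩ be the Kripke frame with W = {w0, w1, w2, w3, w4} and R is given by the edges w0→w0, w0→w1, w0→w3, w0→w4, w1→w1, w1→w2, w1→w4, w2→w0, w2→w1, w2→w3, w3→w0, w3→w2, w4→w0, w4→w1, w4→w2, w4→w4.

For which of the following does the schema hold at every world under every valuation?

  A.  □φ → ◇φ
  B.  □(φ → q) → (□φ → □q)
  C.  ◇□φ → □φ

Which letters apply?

R is not euclidean: w0 R w1 and w0 R w0 but not w1 R w0.
R is serial: every world has an R-successor.
(A) □φ → ◇φ is axiom D, which corresponds to seriality. R is serial — valid.
(B) this is just K, valid on every normal frame.
(C) ◇□φ → □φ is the dual of axiom 5; it is valid on a frame exactly when R is euclidean. R is not euclidean, so not valid.

A, B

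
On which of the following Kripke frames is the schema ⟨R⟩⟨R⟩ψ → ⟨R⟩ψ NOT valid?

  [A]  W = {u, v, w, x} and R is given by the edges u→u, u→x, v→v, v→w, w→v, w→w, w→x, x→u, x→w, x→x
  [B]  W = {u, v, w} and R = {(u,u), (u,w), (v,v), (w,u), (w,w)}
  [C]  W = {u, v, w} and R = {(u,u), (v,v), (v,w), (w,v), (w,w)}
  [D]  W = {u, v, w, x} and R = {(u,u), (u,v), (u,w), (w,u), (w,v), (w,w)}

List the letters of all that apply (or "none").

The schema ⟨R⟩⟨R⟩ψ → ⟨R⟩ψ is the dual of axiom 4; it is valid on a frame iff R is transitive.
(A) R is not transitive (u R x and x R w but not u R w), so the schema fails here.
(B) R is transitive (R is closed under composition), so the schema is valid here.
(C) R is transitive (R is closed under composition), so the schema is valid here.
(D) R is transitive (R is closed under composition), so the schema is valid here.

A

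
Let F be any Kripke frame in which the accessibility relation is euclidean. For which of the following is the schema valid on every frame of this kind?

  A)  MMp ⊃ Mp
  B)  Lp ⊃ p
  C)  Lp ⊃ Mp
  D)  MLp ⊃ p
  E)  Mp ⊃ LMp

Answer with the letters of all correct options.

E

(A) the dual of axiom 4: valid iff R is transitive. Such an R need not be transitive — not valid.
(B) Lp ⊃ p (axiom T) characterises the reflexive frames. Such an R need not be reflexive — not valid.
(C) axiom D: valid iff R is serial. Such an R need not be serial — not valid.
(D) MLp ⊃ p is the dual of axiom B, which corresponds to symmetry. Such an R need not be symmetric — not valid.
(E) Mp ⊃ LMp is axiom 5, which corresponds to the euclidean property. Every such R is euclidean — valid.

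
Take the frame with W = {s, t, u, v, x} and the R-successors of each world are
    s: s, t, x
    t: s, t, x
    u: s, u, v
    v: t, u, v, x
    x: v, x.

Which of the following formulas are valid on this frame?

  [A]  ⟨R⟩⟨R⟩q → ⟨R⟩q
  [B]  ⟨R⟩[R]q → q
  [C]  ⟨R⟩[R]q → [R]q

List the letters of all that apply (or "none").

R is not symmetric: s R x but not x R s.
R is not transitive: s R x and x R v but not s R v.
R is not euclidean: s R x and s R s but not x R s.
(A) ⟨R⟩⟨R⟩q → ⟨R⟩q is the dual of axiom 4; it is valid on a frame exactly when R is transitive. R is not transitive, so not valid.
(B) ⟨R⟩[R]q → q is the dual of axiom B, which corresponds to symmetry. R is not symmetric — not valid.
(C) ⟨R⟩[R]q → [R]q (the dual of axiom 5) characterises the euclidean frames. R is not euclidean — not valid.

none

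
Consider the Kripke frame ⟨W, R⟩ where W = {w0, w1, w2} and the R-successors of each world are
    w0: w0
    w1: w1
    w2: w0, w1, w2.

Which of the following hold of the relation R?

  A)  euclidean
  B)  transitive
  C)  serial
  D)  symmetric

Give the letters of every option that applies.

B, C

(A) not euclidean: w2 R w0 and w2 R w1 but not w0 R w1.
(B) transitive: R is closed under composition.
(C) serial: every world has an R-successor.
(D) not symmetric: w2 R w0 but not w0 R w2.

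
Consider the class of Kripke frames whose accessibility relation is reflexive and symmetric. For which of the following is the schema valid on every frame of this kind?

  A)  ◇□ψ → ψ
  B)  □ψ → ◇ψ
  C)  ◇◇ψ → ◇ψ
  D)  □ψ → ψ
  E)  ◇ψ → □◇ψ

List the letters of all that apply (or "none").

Reflexive relations are serial.
(A) ◇□ψ → ψ (the dual of axiom B) characterises the symmetric frames. Every such R is symmetric — valid.
(B) □ψ → ◇ψ (axiom D) characterises the serial frames. Every such R is serial — valid.
(C) ◇◇ψ → ◇ψ is the dual of axiom 4, which corresponds to transitivity. Such an R need not be transitive — not valid.
(D) □ψ → ψ is axiom T; it is valid on a frame exactly when R is reflexive. Every such R is reflexive, so valid.
(E) ◇ψ → □◇ψ is axiom 5, which corresponds to the euclidean property. Such an R need not be euclidean — not valid.

A, B, D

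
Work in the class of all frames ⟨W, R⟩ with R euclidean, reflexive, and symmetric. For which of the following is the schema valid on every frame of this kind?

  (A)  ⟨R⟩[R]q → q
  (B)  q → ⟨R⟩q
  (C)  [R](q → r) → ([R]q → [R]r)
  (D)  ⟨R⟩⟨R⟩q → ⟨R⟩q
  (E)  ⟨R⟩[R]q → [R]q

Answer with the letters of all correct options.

A, B, C, D, E

A relation that is euclidean, reflexive, and symmetric is also serial and transitive.
(A) ⟨R⟩[R]q → q is the dual of axiom B; it is valid on a frame exactly when R is symmetric. Every such R is symmetric, so valid.
(B) q → ⟨R⟩q is the dual of axiom T, which corresponds to reflexivity. Every such R is reflexive — valid.
(C) this is just K, valid on every normal frame.
(D) the dual of axiom 4: valid iff R is transitive. Every such R is transitive — valid.
(E) the dual of axiom 5: valid iff R is euclidean. Every such R is euclidean — valid.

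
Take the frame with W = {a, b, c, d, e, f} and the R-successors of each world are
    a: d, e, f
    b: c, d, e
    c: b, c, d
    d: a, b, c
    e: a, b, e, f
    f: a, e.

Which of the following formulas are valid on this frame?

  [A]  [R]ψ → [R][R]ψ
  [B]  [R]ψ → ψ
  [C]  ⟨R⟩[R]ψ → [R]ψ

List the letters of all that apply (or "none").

R is not reflexive: not a R a.
R is not transitive: a R d and d R a but not a R a.
R is not euclidean: a R d and a R e but not d R e.
(A) [R]ψ → [R][R]ψ is axiom 4, which corresponds to transitivity. R is not transitive — not valid.
(B) [R]ψ → ψ is axiom T; it is valid on a frame exactly when R is reflexive. R is not reflexive, so not valid.
(C) ⟨R⟩[R]ψ → [R]ψ is the dual of axiom 5, which corresponds to the euclidean property. R is not euclidean — not valid.

none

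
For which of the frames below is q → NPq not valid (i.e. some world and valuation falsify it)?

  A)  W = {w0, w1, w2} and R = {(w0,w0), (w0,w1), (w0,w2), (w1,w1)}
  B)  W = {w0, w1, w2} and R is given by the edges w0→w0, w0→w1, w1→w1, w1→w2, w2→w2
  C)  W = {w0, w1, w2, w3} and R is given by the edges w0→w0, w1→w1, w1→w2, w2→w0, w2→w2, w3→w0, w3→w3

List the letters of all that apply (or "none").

A, B, C

The schema q → NPq is axiom B; it is valid on a frame iff R is symmetric.
(A) R is not symmetric (w0 R w1 but not w1 R w0), so the schema fails here.
(B) R is not symmetric (w0 R w1 but not w1 R w0), so the schema fails here.
(C) R is not symmetric (w1 R w2 but not w2 R w1), so the schema fails here.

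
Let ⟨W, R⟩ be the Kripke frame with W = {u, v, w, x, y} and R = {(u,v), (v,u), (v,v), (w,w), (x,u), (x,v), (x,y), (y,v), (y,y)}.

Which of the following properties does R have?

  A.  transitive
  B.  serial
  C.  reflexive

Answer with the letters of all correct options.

B

(A) not transitive: u R v and v R u but not u R u.
(B) serial: every world has an R-successor.
(C) not reflexive: not u R u.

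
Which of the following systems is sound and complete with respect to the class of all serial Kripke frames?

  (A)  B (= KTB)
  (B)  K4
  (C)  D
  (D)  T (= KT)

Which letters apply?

C

(A) B (= KTB) is determined by the class of reflexive and symmetric frames.
(B) K4 is determined by the class of transitive frames.
(C) D is determined by exactly this class.
(D) T (= KT) is determined by the class of reflexive frames.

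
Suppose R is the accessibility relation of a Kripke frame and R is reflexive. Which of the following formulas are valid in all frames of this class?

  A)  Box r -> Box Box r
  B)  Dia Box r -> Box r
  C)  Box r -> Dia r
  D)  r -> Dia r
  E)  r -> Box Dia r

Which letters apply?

C, D

A reflexive relation is serial.
(A) axiom 4: valid iff R is transitive. Such an R need not be transitive — not valid.
(B) Dia Box r -> Box r is the dual of axiom 5, which corresponds to the euclidean property. Such an R need not be euclidean — not valid.
(C) Box r -> Dia r is axiom D; it is valid on a frame exactly when R is serial. Every such R is serial, so valid.
(D) r -> Dia r is the dual of axiom T; it is valid on a frame exactly when R is reflexive. Every such R is reflexive, so valid.
(E) r -> Box Dia r (axiom B) characterises the symmetric frames. Such an R need not be symmetric — not valid.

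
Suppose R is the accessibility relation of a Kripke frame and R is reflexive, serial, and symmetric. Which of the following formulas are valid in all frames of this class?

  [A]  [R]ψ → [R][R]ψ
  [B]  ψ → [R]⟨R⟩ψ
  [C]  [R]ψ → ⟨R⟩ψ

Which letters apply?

B, C

(A) [R]ψ → [R][R]ψ is axiom 4, which corresponds to transitivity. Such an R need not be transitive — not valid.
(B) ψ → [R]⟨R⟩ψ is axiom B; it is valid on a frame exactly when R is symmetric. Every such R is symmetric, so valid.
(C) [R]ψ → ⟨R⟩ψ (axiom D) characterises the serial frames. Every such R is serial — valid.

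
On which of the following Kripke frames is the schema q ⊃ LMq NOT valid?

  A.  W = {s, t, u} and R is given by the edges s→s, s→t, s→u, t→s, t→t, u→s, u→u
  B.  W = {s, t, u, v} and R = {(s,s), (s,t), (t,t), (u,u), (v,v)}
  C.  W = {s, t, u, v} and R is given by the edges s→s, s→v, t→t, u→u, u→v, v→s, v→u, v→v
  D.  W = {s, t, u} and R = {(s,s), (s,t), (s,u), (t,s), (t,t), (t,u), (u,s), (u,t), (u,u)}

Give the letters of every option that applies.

B

The schema q ⊃ LMq is axiom B; it is valid on a frame iff R is symmetric.
(A) R is symmetric (every R-edge is matched by its reverse), so the schema is valid here.
(B) R is not symmetric (s R t but not t R s), so the schema fails here.
(C) R is symmetric (every R-edge is matched by its reverse), so the schema is valid here.
(D) R is symmetric (every R-edge is matched by its reverse), so the schema is valid here.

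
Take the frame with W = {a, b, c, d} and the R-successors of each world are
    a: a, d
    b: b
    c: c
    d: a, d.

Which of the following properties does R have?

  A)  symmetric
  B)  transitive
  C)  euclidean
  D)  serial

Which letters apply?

(A) symmetric: every R-edge is matched by its reverse.
(B) transitive: R is closed under composition.
(C) euclidean: any two R-successors of the same world are R-related.
(D) serial: every world has an R-successor.

A, B, C, D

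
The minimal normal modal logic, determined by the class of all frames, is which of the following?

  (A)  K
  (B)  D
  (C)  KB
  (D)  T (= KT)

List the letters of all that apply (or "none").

A

(A) K is determined by exactly this class.
(B) D is determined by the class of serial frames.
(C) KB is determined by the class of symmetric frames.
(D) T (= KT) is determined by the class of reflexive frames.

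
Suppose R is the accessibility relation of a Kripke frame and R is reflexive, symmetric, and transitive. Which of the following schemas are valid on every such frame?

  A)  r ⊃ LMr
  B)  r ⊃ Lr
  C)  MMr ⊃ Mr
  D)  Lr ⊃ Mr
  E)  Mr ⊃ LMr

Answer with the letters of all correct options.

A, C, D, E

A relation that is reflexive, symmetric, and transitive is also euclidean and serial.
(A) r ⊃ LMr is axiom B, which corresponds to symmetry. Every such R is symmetric — valid.
(B) r ⊃ Lr is valid only on frames where every R-edge is a self-loop. Such an R need not be a subset of the identity — not valid.
(C) the dual of axiom 4: valid iff R is transitive. Every such R is transitive — valid.
(D) axiom D: valid iff R is serial. Every such R is serial — valid.
(E) Mr ⊃ LMr is axiom 5; it is valid on a frame exactly when R is euclidean. Every such R is euclidean, so valid.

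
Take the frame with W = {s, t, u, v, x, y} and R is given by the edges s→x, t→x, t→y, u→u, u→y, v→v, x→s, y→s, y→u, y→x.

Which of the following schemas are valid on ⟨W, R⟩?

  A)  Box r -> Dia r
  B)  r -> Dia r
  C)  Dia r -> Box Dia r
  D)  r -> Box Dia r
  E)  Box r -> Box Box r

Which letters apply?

R is not reflexive: not s R s.
R is not symmetric: t R x but not x R t.
R is not transitive: s R x and x R s but not s R s.
R is not euclidean: t R x and t R y but not x R y.
R is serial: every world has an R-successor.
(A) Box r -> Dia r is axiom D; it is valid on a frame exactly when R is serial. R is serial, so valid.
(B) the dual of axiom T: valid iff R is reflexive. R is not reflexive — not valid.
(C) Dia r -> Box Dia r is axiom 5, which corresponds to the euclidean property. R is not euclidean — not valid.
(D) r -> Box Dia r (axiom B) characterises the symmetric frames. R is not symmetric — not valid.
(E) Box r -> Box Box r is axiom 4; it is valid on a frame exactly when R is transitive. R is not transitive, so not valid.

A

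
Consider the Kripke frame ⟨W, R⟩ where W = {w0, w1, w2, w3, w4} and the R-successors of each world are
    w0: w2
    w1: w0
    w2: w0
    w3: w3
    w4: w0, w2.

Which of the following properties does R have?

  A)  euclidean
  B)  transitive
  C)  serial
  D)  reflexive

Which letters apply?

C

(A) not euclidean: w0 R w2 and w0 R w2 but not w2 R w2.
(B) not transitive: w0 R w2 and w2 R w0 but not w0 R w0.
(C) serial: every world has an R-successor.
(D) not reflexive: not w0 R w0.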